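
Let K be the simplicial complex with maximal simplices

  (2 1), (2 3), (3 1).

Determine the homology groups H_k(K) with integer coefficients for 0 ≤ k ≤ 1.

Take the total order 1 < 2 < 3 on the vertex set. Then K (dimension 1) consists of the simplices:

  0-simplices (3): [1], [2], [3]
  1-simplices (3): [1,2], [1,3], [2,3]

giving chain groups C_0 ≅ Z^3, C_1 ≅ Z^3.

Boundary ∂_1: C_1 → C_0 is given by ∂[p,q] = [q] − [p].
As a 3×3 matrix over Z this has rank 2, with invariant factors (1,1).

Now H_k = ker ∂_k / im ∂_{k+1}, so:

  H_0: rank C_0 − rank ∂_1 = 3 − 2 = 1, and the invariant factors of ∂_1 are all 1, so H_0 = Z.
  H_1: rank ker ∂_1 − rank ∂_2 = (3 − 2) − 0 = 1, and there is no ∂_2, so H_1 = Z.

H_0 ≅ Z,  H_1 ≅ Z.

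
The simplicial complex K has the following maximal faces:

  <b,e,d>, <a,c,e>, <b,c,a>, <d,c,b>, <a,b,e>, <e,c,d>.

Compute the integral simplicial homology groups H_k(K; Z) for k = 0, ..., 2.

K has 5 vertices, 9 edges, 6 triangles.
rank ∂_0 = 0, rank ∂_1 = 4 ⇒ b_0 = 5 − 0 − 4 = 1; all invariant factors of ∂_1 are 1 so no torsion. So H_0 ≅ Z.
rank ∂_1 = 4, rank ∂_2 = 5 ⇒ b_1 = 9 − 4 − 5 = 0; all invariant factors of ∂_2 are 1 so no torsion. So H_1 ≅ 0.
rank ∂_2 = 5, rank ∂_3 = 0 ⇒ b_2 = 6 − 5 − 0 = 1. So H_2 ≅ Z.

H_0 = Z,  H_1 = 0,  H_2 = Z.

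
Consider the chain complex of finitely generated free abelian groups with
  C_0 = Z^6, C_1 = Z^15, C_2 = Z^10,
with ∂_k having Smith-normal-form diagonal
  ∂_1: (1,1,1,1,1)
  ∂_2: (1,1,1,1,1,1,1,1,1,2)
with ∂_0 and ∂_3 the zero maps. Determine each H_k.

H_0 ≅ Z,  H_1 ≅ Z/2,  H_2 = 0.

H_0: b_0 = 6 − 0 − 5 = 1; torsion from ∂_1 factors > 1: none. So H_0 ≅ Z.
H_1: b_1 = 15 − 5 − 10 = 0; torsion from ∂_2 factors > 1: [2]. So H_1 ≅ Z/2.
H_2: b_2 = 10 − 10 − 0 = 0; torsion from ∂_3 factors > 1: none. So H_2 ≅ 0.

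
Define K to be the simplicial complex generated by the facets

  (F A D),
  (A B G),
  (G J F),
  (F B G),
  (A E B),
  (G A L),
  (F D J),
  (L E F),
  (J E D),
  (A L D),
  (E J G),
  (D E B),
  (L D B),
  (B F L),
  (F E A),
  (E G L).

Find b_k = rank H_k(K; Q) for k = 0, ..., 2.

b_0 = 1, b_1 = 2, b_2 = 1.

Take the total order A < B < D < E < F < G < J < L on the vertex set. Then K (dimension 2) consists of the simplices:

  0-simplices (8): A, B, D, E, F, G, J, L
  1-simplices (24): AB, AD, AE, AF, AG, AL, BD, BE, BF, BG, BL, DE, DF, DJ, DL, EF, EG, EJ, EL, FG, FJ, FL, GJ, GL
  2-simplices (16): ABE, ABG, ADF, ADL, AEF, AGL, BDE, BDL, BFG, BFL, DEJ, DFJ, EFL, EGJ, EGL, FGJ

so the chain groups are C_0 ≅ Z^8, C_1 ≅ Z^24, C_2 ≅ Z^16.

The boundary map ∂_1: C_1 → C_0 sends each edge [p,q] (with p < q) to q − p. For instance
  ∂BG = G − B.
The resulting 8×24 matrix has rank 7, and its Smith normal form has invariant factors (1,1,1,1,1,1,1).

The boundary map ∂_2: C_2 → C_1 acts by ∂[p,q,r] = [q,r] − [p,r] + [p,q]. For instance
  ∂BFL = FL − BL + BF,
  ∂EFL = FL − EL + EF.
As a 24×16 matrix over Z this has rank 15, with invariant factors (1,1,1,1,1,1,1,1,1,1,1,1,1,1,1).

Now H_k = ker ∂_k / im ∂_{k+1}, so:

  H_0: rank C_0 − rank ∂_1 = 8 − 7 = 1, and the invariant factors of ∂_1 are all 1, so H_0 = Z.
  H_1: rank ker ∂_1 − rank ∂_2 = (24 − 7) − 15 = 2, and the invariant factors of ∂_2 are all 1, so H_1 = Z^2.
  H_2: rank ker ∂_2 − rank ∂_3 = (16 − 15) − 0 = 1, and there is no ∂_3, so H_2 = Z.

Hence the Betti numbers are b_0 = 1, b_1 = 2, b_2 = 1.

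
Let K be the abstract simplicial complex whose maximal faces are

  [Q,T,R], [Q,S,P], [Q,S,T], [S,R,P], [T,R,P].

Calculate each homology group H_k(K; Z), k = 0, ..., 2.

H_0 = Z,  H_1 = Z,  H_2 = 0.

Order the vertices as P < Q < R < S < T. Listing each simplex with vertices in this order, K has dimension 2 with simplices:

  0-simplices (5): P, Q, R, S, T
  1-simplices (10): PQ, PR, PS, PT, QR, QS, QT, RS, RT, ST
  2-simplices (5): PQS, PRS, PRT, QRT, QST

Hence C_0 ≅ Z^5, C_1 ≅ Z^10, C_2 ≅ Z^5.

∂_1: C_1 → C_0 maps an edge to its endpoints' difference, ∂[p,q] = q − p. For instance
  ∂PS = S − P.
The resulting 5×10 matrix has rank 4, and its Smith normal form has invariant factors (1,1,1,1).

Boundary ∂_2: C_2 → C_1 acts by ∂[p,q,r] = [q,r] − [p,r] + [p,q]. For instance
  ∂PQS = QS − PS + PQ,
  ∂QST = ST − QT + QS.
This gives a 10×5 integer matrix of rank 5; reducing to Smith normal form yields diagonal entries (1,1,1,1,1).

Now H_k = ker ∂_k / im ∂_{k+1}, so:

  H_0: rank C_0 − rank ∂_1 = 5 − 4 = 1, and the invariant factors of ∂_1 are all 1, so H_0 ≅ Z.
  H_1: rank ker ∂_1 − rank ∂_2 = (10 − 4) − 5 = 1, and the invariant factors of ∂_2 are all 1, so H_1 ≅ Z.
  H_2: rank ker ∂_2 − rank ∂_3 = (5 − 5) − 0 = 0, and there is no ∂_3, so H_2 ≅ 0.

(K is a triangulation of the Möbius band.)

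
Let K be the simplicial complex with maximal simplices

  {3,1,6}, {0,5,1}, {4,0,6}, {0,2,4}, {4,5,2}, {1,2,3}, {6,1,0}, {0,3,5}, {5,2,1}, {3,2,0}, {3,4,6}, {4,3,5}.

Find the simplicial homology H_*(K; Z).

K has 7 vertices, 18 edges, 12 triangles.
rank ∂_0 = 0, rank ∂_1 = 6 ⇒ b_0 = 7 − 0 − 6 = 1; all invariant factors of ∂_1 are 1 so no torsion. So H_0 = Z.
rank ∂_1 = 6, rank ∂_2 = 12 ⇒ b_1 = 18 − 6 − 12 = 0; ∂_2 has invariant factor(s) [2] giving torsion. So H_1 = Z/2.
rank ∂_2 = 12, rank ∂_3 = 0 ⇒ b_2 = 12 − 12 − 0 = 0. So H_2 = 0.

H_0 = Z,  H_1 = Z/2,  H_2 = 0.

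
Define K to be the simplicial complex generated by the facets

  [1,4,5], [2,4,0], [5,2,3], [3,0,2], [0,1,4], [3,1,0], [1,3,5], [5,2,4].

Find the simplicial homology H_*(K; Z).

H_0 = Z,  H_1 = 0,  H_2 = Z.

We work with the vertex ordering 0 < 1 < 2 < 3 < 4 < 5. The simplices of K, each written with vertices in increasing order, are:

  0-simplices (6): [0], [1], [2], [3], [4], [5]
  1-simplices (12): [0,1], [0,2], [0,3], [0,4], [1,3], [1,4], [1,5], [2,3], [2,4], [2,5], [3,5], [4,5]
  2-simplices (8): [0,1,3], [0,1,4], [0,2,3], [0,2,4], [1,3,5], [1,4,5], [2,3,5], [2,4,5]

so the chain groups are C_0 ≅ Z^6, C_1 ≅ Z^12, C_2 ≅ Z^8.

The boundary map ∂_1: C_1 → C_0 maps an edge to its endpoints' difference, ∂[p,q] = q − p. For instance
  ∂[0,1] = [1] − [0].
This gives a 6×12 integer matrix of rank 5; reducing to Smith normal form yields diagonal entries (1,1,1,1,1).

Boundary ∂_2: C_2 → C_1 sends each 2-simplex [p,q,r] to [q,r] − [p,r] + [p,q]. For instance
  ∂[2,3,5] = [3,5] − [2,5] + [2,3],
  ∂[2,4,5] = [4,5] − [2,5] + [2,4].
This gives a 12×8 integer matrix of rank 7; reducing to Smith normal form yields diagonal entries (1,1,1,1,1,1,1).

Computing H_k = (kernel of ∂_k) / (image of ∂_{k+1}):

  H_0: rank C_0 − rank ∂_1 = 6 − 5 = 1, and the invariant factors of ∂_1 are all 1, so H_0 ≅ Z.
  H_1: rank ker ∂_1 − rank ∂_2 = (12 − 5) − 7 = 0, and the invariant factors of ∂_2 are all 1, so H_1 ≅ 0.
  H_2: rank ker ∂_2 − rank ∂_3 = (8 − 7) − 0 = 1, and there is no ∂_3, so H_2 ≅ Z.

(K is a triangulation of the 2-sphere S^2.)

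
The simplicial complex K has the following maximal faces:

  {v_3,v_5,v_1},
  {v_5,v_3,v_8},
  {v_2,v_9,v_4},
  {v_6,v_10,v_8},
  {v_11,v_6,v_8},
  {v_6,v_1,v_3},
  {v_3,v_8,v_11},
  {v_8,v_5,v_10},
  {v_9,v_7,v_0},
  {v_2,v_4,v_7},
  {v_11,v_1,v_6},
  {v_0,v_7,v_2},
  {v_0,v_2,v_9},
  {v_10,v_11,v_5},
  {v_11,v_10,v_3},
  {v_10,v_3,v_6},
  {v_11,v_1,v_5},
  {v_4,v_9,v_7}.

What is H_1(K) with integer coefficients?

H_1 = Z/2.

We work with the vertex ordering v_0 < v_1 < v_2 < v_3 < v_4 < v_5 < v_6 < v_7 < v_8 < v_9 < v_10 < v_11. The simplices of K, each written with vertices in increasing order, are:

  0-simplices (12): [v_0], [v_1], [v_2], [v_3], [v_4], [v_5], [v_6], [v_7], [v_8], [v_9], [v_10], [v_11]
  1-simplices (27): (27 of them)
  2-simplices (18): (18 of them)

Hence C_0 ≅ Z^12, C_1 ≅ Z^27, C_2 ≅ Z^18.

The boundary map ∂_1: C_1 → C_0 maps an edge to its endpoints' difference, ∂[p,q] = q − p.
The 12×27 boundary matrix has rank 10 and Smith normal form diag(1,1,1,1,1,1,1,1,1,1).

Boundary ∂_2: C_2 → C_1 acts by ∂[p,q,r] = [q,r] − [p,r] + [p,q]. For instance
  ∂[v_0,v_2,v_9] = [v_2,v_9] − [v_0,v_9] + [v_0,v_2],
  ∂[v_4,v_7,v_9] = [v_7,v_9] − [v_4,v_9] + [v_4,v_7].
The resulting 27×18 matrix has rank 17, and its Smith normal form has invariant factors (1,1,1,1,1,1,1,1,1,1,1,1,1,1,1,1,2).

Computing H_k = (kernel of ∂_k) / (image of ∂_{k+1}):

  H_1: rank ker ∂_1 − rank ∂_2 = (27 − 10) − 17 = 0, and ∂_2 has invariant factor 2 > 1, so H_1 ≅ Z/2.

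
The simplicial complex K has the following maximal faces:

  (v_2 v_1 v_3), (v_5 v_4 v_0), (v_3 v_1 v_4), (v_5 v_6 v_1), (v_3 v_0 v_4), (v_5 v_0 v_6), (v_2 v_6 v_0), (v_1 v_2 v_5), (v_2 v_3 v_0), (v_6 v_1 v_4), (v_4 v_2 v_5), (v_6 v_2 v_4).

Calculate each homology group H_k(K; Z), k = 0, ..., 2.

We work with the vertex ordering v_0 < v_1 < v_2 < v_3 < v_4 < v_5 < v_6. The simplices of K, each written with vertices in increasing order, are:

  0-simplices (7): [v_0], [v_1], [v_2], [v_3], [v_4], [v_5], [v_6]
  1-simplices (18): (18 of them)
  2-simplices (12): (12 of them)

so the chain groups are C_0 ≅ Z^7, C_1 ≅ Z^18, C_2 ≅ Z^12.

The boundary map ∂_1: C_1 → C_0 maps an edge to its endpoints' difference, ∂[p,q] = q − p. For instance
  ∂[v_2,v_6] = [v_6] − [v_2].
The 7×18 boundary matrix has rank 6 and Smith normal form diag(1,1,1,1,1,1).

The boundary map ∂_2: C_2 → C_1 acts by ∂[p,q,r] = [q,r] − [p,r] + [p,q]. For instance
  ∂[v_2,v_4,v_6] = [v_4,v_6] − [v_2,v_6] + [v_2,v_4],
  ∂[v_1,v_3,v_4] = [v_3,v_4] − [v_1,v_4] + [v_1,v_3].
This gives a 18×12 integer matrix of rank 12; reducing to Smith normal form yields diagonal entries (1,1,1,1,1,1,1,1,1,1,1,2).

Reading off H_k = ker ∂_k / im ∂_{k+1}:

  H_0: rank C_0 − rank ∂_1 = 7 − 6 = 1, and the invariant factors of ∂_1 are all 1, so H_0 = Z.
  H_1: rank ker ∂_1 − rank ∂_2 = (18 − 6) − 12 = 0, and ∂_2 has invariant factor 2 > 1, so H_1 = Z/2.
  H_2: rank ker ∂_2 − rank ∂_3 = (12 − 12) − 0 = 0, and there is no ∂_3, so H_2 = 0.

(K is a triangulation of the real projective plane RP^2.)

H_0 ≅ Z,  H_1 ≅ Z/2,  H_2 = 0.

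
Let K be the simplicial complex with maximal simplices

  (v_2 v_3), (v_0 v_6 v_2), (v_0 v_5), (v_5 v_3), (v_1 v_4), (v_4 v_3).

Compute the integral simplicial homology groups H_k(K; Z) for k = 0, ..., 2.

H_0 = Z,  H_1 = Z,  H_2 = 0.

Order the vertices as v_0 < v_1 < v_2 < v_3 < v_4 < v_5 < v_6. Listing each simplex with vertices in this order, K has dimension 2 with simplices:

  0-simplices (7): [v_0], [v_1], [v_2], [v_3], [v_4], [v_5], [v_6]
  1-simplices (8): [v_0,v_2], [v_0,v_5], [v_0,v_6], [v_1,v_4], [v_2,v_3], [v_2,v_6], [v_3,v_4], [v_3,v_5]
  2-simplices (1): [v_0,v_2,v_6]

giving chain groups C_0 ≅ Z^7, C_1 ≅ Z^8, C_2 ≅ Z^1.

Boundary ∂_1: C_1 → C_0 is given by ∂[p,q] = [q] − [p]. For instance
  ∂[v_2,v_3] = [v_3] − [v_2].
As a 7×8 matrix over Z this has rank 6, with invariant factors (1,1,1,1,1,1).

Boundary ∂_2: C_2 → C_1 sends each 2-simplex [p,q,r] to [q,r] − [p,r] + [p,q]. For instance
  ∂[v_0,v_2,v_6] = [v_2,v_6] − [v_0,v_6] + [v_0,v_2].
As a 8×1 matrix over Z this has rank 1, with invariant factors (1).

From H_k ≅ ker(∂_k) / im(∂_{k+1}) we obtain:

  H_0: rank C_0 − rank ∂_1 = 7 − 6 = 1, and the invariant factors of ∂_1 are all 1, so H_0 = Z.
  H_1: rank ker ∂_1 − rank ∂_2 = (8 − 6) − 1 = 1, and the invariant factors of ∂_2 are all 1, so H_1 = Z.
  H_2: rank ker ∂_2 − rank ∂_3 = (1 − 1) − 0 = 0, and there is no ∂_3, so H_2 = 0.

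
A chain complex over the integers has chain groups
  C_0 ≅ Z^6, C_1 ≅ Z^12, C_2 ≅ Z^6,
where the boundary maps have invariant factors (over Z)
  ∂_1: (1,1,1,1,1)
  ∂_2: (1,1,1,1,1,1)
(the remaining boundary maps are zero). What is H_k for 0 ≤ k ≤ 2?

H_0 = Z,  H_1 = Z,  H_2 = 0.

H_0: b_0 = 6 − 0 − 5 = 1; torsion from ∂_1 factors > 1: none. So H_0 = Z.
H_1: b_1 = 12 − 5 − 6 = 1; torsion from ∂_2 factors > 1: none. So H_1 = Z.
H_2: b_2 = 6 − 6 − 0 = 0; torsion from ∂_3 factors > 1: none. So H_2 = 0.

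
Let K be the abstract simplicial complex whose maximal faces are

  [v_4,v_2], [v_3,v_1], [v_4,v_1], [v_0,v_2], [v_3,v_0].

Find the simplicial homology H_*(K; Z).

We work with the vertex ordering v_0 < v_1 < v_2 < v_3 < v_4. The simplices of K, each written with vertices in increasing order, are:

  0-simplices (5): [v_0], [v_1], [v_2], [v_3], [v_4]
  1-simplices (5): [v_0,v_2], [v_0,v_3], [v_1,v_3], [v_1,v_4], [v_2,v_4]

so the chain groups are C_0 ≅ Z^5, C_1 ≅ Z^5.

∂_1: C_1 → C_0 maps an edge to its endpoints' difference, ∂[p,q] = q − p. For instance
  ∂[v_0,v_2] = [v_2] − [v_0].
The 5×5 boundary matrix has rank 4 and Smith normal form diag(1,1,1,1).

Computing H_k = (kernel of ∂_k) / (image of ∂_{k+1}):

  H_0: rank C_0 − rank ∂_1 = 5 − 4 = 1, and the invariant factors of ∂_1 are all 1, so H_0 ≅ Z.
  H_1: rank ker ∂_1 − rank ∂_2 = (5 − 4) − 0 = 1, and there is no ∂_2, so H_1 ≅ Z.

(K is a triangulation of the circle S^1.)

H_0 ≅ Z,  H_1 ≅ Z.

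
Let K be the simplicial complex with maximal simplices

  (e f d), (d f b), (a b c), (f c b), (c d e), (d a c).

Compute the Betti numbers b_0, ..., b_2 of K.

b_0 = 1, b_1 = 1, b_2 = 0.

Fix the vertex order a < b < c < d < e < f and write every simplex with vertices in increasing order. Then dim K = 2 and the simplices of K are:

  0-simplices (6): a, b, c, d, e, f
  1-simplices (12): ab, ac, ad, bc, bd, bf, cd, ce, cf, de, df, ef
  2-simplices (6): abc, acd, bcf, bdf, cde, def

Hence C_0 ≅ Z^6, C_1 ≅ Z^12, C_2 ≅ Z^6.

The boundary map ∂_1: C_1 → C_0 is given by ∂[p,q] = [q] − [p].
The resulting 6×12 matrix has rank 5, and its Smith normal form has invariant factors (1,1,1,1,1).

∂_2: C_2 → C_1 acts by ∂[p,q,r] = [q,r] − [p,r] + [p,q]. For instance
  ∂bdf = df − bf + bd,
  ∂def = ef − df + de.
As a 12×6 matrix over Z this has rank 6, with invariant factors (1,1,1,1,1,1).

Computing H_k = (kernel of ∂_k) / (image of ∂_{k+1}):

  H_0: rank C_0 − rank ∂_1 = 6 − 5 = 1, and the invariant factors of ∂_1 are all 1, so H_0 ≅ Z.
  H_1: rank ker ∂_1 − rank ∂_2 = (12 − 5) − 6 = 1, and the invariant factors of ∂_2 are all 1, so H_1 ≅ Z.
  H_2: rank ker ∂_2 − rank ∂_3 = (6 − 6) − 0 = 0, and there is no ∂_3, so H_2 ≅ 0.

(K is a triangulation of the cylinder S^1 x I.)

Hence the Betti numbers are b_0 = 1, b_1 = 1, b_2 = 0.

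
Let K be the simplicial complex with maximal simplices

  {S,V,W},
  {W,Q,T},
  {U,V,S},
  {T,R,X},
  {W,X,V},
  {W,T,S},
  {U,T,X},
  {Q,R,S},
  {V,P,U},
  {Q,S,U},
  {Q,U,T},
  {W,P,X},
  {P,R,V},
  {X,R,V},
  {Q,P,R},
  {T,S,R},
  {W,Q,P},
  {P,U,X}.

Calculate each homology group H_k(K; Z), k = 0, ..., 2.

H_0 ≅ Z,  H_1 ≅ Z ⊕ Z/2Z,  H_2 = 0.

We work with the vertex ordering P < Q < R < S < T < U < V < W < X. The simplices of K, each written with vertices in increasing order, are:

  0-simplices (9): P, Q, R, S, T, U, V, W, X
  1-simplices (27): PQ, PR, PU, PV, PW, PX, QR, QS, QT, QU, QW, RS, RT, RV, RX, ST, SU, SV, SW, TU, TW, TX, UV, UX, VW, VX, WX
  2-simplices (18): PQR, PQW, PRV, PUV, PUX, PWX, QRS, QSU, QTU, QTW, RST, RTX, RVX, STW, SUV, SVW, TUX, VWX

so the chain groups are C_0 ≅ Z^9, C_1 ≅ Z^27, C_2 ≅ Z^18.

The boundary map ∂_1: C_1 → C_0 is given by ∂[p,q] = [q] − [p]. For instance
  ∂QS = S − Q.
The resulting 9×27 matrix has rank 8, and its Smith normal form has invariant factors (1,1,1,1,1,1,1,1).

Boundary ∂_2: C_2 → C_1 sends each 2-simplex [p,q,r] to [q,r] − [p,r] + [p,q]. For instance
  ∂QRS = RS − QS + QR,
  ∂SUV = UV − SV + SU.
The 27×18 boundary matrix has rank 18 and Smith normal form diag(1,1,1,1,1,1,1,1,1,1,1,1,1,1,1,1,1,2).

Now H_k = ker ∂_k / im ∂_{k+1}, so:

  H_0: rank C_0 − rank ∂_1 = 9 − 8 = 1, and the invariant factors of ∂_1 are all 1, so H_0 ≅ Z.
  H_1: rank ker ∂_1 − rank ∂_2 = (27 − 8) − 18 = 1, and ∂_2 has invariant factor 2 > 1, so H_1 ≅ Z ⊕ Z/2Z.
  H_2: rank ker ∂_2 − rank ∂_3 = (18 − 18) − 0 = 0, and there is no ∂_3, so H_2 ≅ 0.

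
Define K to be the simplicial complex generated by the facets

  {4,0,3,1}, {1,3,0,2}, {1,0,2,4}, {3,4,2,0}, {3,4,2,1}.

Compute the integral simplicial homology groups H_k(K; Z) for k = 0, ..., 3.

H_0 = Z,  H_1 = 0,  H_2 = 0,  H_3 = Z.

We work with the vertex ordering 0 < 1 < 2 < 3 < 4. The simplices of K, each written with vertices in increasing order, are:

  0-simplices (5): [0], [1], [2], [3], [4]
  1-simplices (10): [0,1], [0,2], [0,3], [0,4], [1,2], [1,3], [1,4], [2,3], [2,4], [3,4]
  2-simplices (10): [0,1,2], [0,1,3], [0,1,4], [0,2,3], [0,2,4], [0,3,4], [1,2,3], [1,2,4], [1,3,4], [2,3,4]
  3-simplices (5): [0,1,2,3], [0,1,2,4], [0,1,3,4], [0,2,3,4], [1,2,3,4]

giving chain groups C_0 ≅ Z^5, C_1 ≅ Z^10, C_2 ≅ Z^10, C_3 ≅ Z^5.

∂_1: C_1 → C_0 is given by ∂[p,q] = [q] − [p]. For instance
  ∂[0,4] = [4] − [0].
The 5×10 boundary matrix has rank 4 and Smith normal form diag(1,1,1,1).

The boundary map ∂_2: C_2 → C_1 acts by ∂[p,q,r] = [q,r] − [p,r] + [p,q]. For instance
  ∂[1,2,4] = [2,4] − [1,4] + [1,2],
  ∂[0,1,3] = [1,3] − [0,3] + [0,1].
The 10×10 boundary matrix has rank 6 and Smith normal form diag(1,1,1,1,1,1).

The boundary map ∂_3: C_3 → C_2 sends each 3-simplex σ to the alternating sum Σ_i (−1)^i (σ with its i-th vertex removed). For instance
  ∂[0,2,3,4] = [2,3,4] − [0,3,4] + [0,2,4] − [0,2,3],
  ∂[0,1,2,3] = [1,2,3] − [0,2,3] + [0,1,3] − [0,1,2].
The resulting 10×5 matrix has rank 4, and its Smith normal form has invariant factors (1,1,1,1).

Reading off H_k = ker ∂_k / im ∂_{k+1}:

  H_0: rank C_0 − rank ∂_1 = 5 − 4 = 1, and the invariant factors of ∂_1 are all 1, so H_0 ≅ Z.
  H_1: rank ker ∂_1 − rank ∂_2 = (10 − 4) − 6 = 0, and the invariant factors of ∂_2 are all 1, so H_1 ≅ 0.
  H_2: rank ker ∂_2 − rank ∂_3 = (10 − 6) − 4 = 0, and the invariant factors of ∂_3 are all 1, so H_2 ≅ 0.
  H_3: rank ker ∂_3 − rank ∂_4 = (5 − 4) − 0 = 1, and there is no ∂_4, so H_3 ≅ Z.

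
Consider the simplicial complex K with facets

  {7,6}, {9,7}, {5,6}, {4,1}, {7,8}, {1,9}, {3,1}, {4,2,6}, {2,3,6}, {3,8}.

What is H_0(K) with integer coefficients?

H_0 ≅ Z.

Take the total order 1 < 2 < 3 < 4 < 5 < 6 < 7 < 8 < 9 on the vertex set. Then K (dimension 2) consists of the simplices:

  0-simplices (9): [1], [2], [3], [4], [5], [6], [7], [8], [9]
  1-simplices (13): [1,3], [1,4], [1,9], [2,3], [2,4], [2,6], [3,6], [3,8], [4,6], [5,6], [6,7], [7,8], [7,9]
  2-simplices (2): [2,3,6], [2,4,6]

Hence C_0 ≅ Z^9, C_1 ≅ Z^13, C_2 ≅ Z^2.

Boundary ∂_1: C_1 → C_0 maps an edge to its endpoints' difference, ∂[p,q] = q − p.
The 9×13 boundary matrix has rank 8 and Smith normal form diag(1,1,1,1,1,1,1,1).

Boundary ∂_2: C_2 → C_1 maps a triangle to the signed sum of its edges. For instance
  ∂[2,3,6] = [3,6] − [2,6] + [2,3],
  ∂[2,4,6] = [4,6] − [2,6] + [2,4].
The 13×2 boundary matrix has rank 2 and Smith normal form diag(1,1).

Now H_k = ker ∂_k / im ∂_{k+1}, so:

  H_0: rank C_0 − rank ∂_1 = 9 − 8 = 1, and the invariant factors of ∂_1 are all 1, so H_0 ≅ Z.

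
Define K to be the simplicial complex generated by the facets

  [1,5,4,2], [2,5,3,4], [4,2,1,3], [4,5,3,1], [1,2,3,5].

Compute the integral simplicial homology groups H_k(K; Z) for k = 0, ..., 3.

We work with the vertex ordering 1 < 2 < 3 < 4 < 5. The simplices of K, each written with vertices in increasing order, are:

  0-simplices (5): [1], [2], [3], [4], [5]
  1-simplices (10): [1,2], [1,3], [1,4], [1,5], [2,3], [2,4], [2,5], [3,4], [3,5], [4,5]
  2-simplices (10): [1,2,3], [1,2,4], [1,2,5], [1,3,4], [1,3,5], [1,4,5], [2,3,4], [2,3,5], [2,4,5], [3,4,5]
  3-simplices (5): [1,2,3,4], [1,2,3,5], [1,2,4,5], [1,3,4,5], [2,3,4,5]

so the chain groups are C_0 ≅ Z^5, C_1 ≅ Z^10, C_2 ≅ Z^10, C_3 ≅ Z^5.

The boundary map ∂_1: C_1 → C_0 maps an edge to its endpoints' difference, ∂[p,q] = q − p.
The 5×10 boundary matrix has rank 4 and Smith normal form diag(1,1,1,1).

∂_2: C_2 → C_1 maps a triangle to the signed sum of its edges. For instance
  ∂[2,4,5] = [4,5] − [2,5] + [2,4],
  ∂[1,2,3] = [2,3] − [1,3] + [1,2].
The 10×10 boundary matrix has rank 6 and Smith normal form diag(1,1,1,1,1,1).

∂_3: C_3 → C_2 sends each 3-simplex σ to the alternating sum Σ_i (−1)^i (σ with its i-th vertex removed). For instance
  ∂[1,2,4,5] = [2,4,5] − [1,4,5] + [1,2,5] − [1,2,4],
  ∂[1,3,4,5] = [3,4,5] − [1,4,5] + [1,3,5] − [1,3,4].
As a 10×5 matrix over Z this has rank 4, with invariant factors (1,1,1,1).

From H_k ≅ ker(∂_k) / im(∂_{k+1}) we obtain:

  H_0: rank C_0 − rank ∂_1 = 5 − 4 = 1, and the invariant factors of ∂_1 are all 1, so H_0 = Z.
  H_1: rank ker ∂_1 − rank ∂_2 = (10 − 4) − 6 = 0, and the invariant factors of ∂_2 are all 1, so H_1 = 0.
  H_2: rank ker ∂_2 − rank ∂_3 = (10 − 6) − 4 = 0, and the invariant factors of ∂_3 are all 1, so H_2 = 0.
  H_3: rank ker ∂_3 − rank ∂_4 = (5 − 4) − 0 = 1, and there is no ∂_4, so H_3 = Z.

H_0 = Z,  H_1 = 0,  H_2 = 0,  H_3 = Z.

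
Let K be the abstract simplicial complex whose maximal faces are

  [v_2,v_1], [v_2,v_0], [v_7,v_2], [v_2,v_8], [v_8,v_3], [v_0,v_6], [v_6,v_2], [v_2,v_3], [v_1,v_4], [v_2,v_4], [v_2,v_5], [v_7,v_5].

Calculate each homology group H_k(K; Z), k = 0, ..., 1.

H_0 ≅ Z,  H_1 ≅ Z^4.

K has 9 vertices, 12 edges.
rank ∂_0 = 0, rank ∂_1 = 8 ⇒ b_0 = 9 − 0 − 8 = 1; all invariant factors of ∂_1 are 1 so no torsion. So H_0 = Z.
rank ∂_1 = 8, rank ∂_2 = 0 ⇒ b_1 = 12 − 8 − 0 = 4. So H_1 = Z^4.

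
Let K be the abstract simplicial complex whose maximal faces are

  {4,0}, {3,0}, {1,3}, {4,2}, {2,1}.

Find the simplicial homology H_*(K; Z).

K has 5 vertices, 5 edges.
rank ∂_0 = 0, rank ∂_1 = 4 ⇒ b_0 = 5 − 0 − 4 = 1; all invariant factors of ∂_1 are 1 so no torsion. So H_0 = Z.
rank ∂_1 = 4, rank ∂_2 = 0 ⇒ b_1 = 5 − 4 − 0 = 1. So H_1 = Z.

H_0 ≅ Z,  H_1 ≅ Z.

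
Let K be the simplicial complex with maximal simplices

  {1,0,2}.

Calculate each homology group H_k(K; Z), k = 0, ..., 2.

Take the total order 0 < 1 < 2 on the vertex set. Then K (dimension 2) consists of the simplices:

  0-simplices (3): [0], [1], [2]
  1-simplices (3): [0,1], [0,2], [1,2]
  2-simplices (1): [0,1,2]

Hence C_0 ≅ Z^3, C_1 ≅ Z^3, C_2 ≅ Z^1.

∂_1: C_1 → C_0 sends each edge [p,q] (with p < q) to q − p.
This gives a 3×3 integer matrix of rank 2; reducing to Smith normal form yields diagonal entries (1,1).

Boundary ∂_2: C_2 → C_1 acts by ∂[p,q,r] = [q,r] − [p,r] + [p,q]. For instance
  ∂[0,1,2] = [1,2] − [0,2] + [0,1].
As a 3×1 matrix over Z this has rank 1, with invariant factors (1).

Computing H_k = (kernel of ∂_k) / (image of ∂_{k+1}):

  H_0: rank C_0 − rank ∂_1 = 3 − 2 = 1, and the invariant factors of ∂_1 are all 1, so H_0 = Z.
  H_1: rank ker ∂_1 − rank ∂_2 = (3 − 2) − 1 = 0, and the invariant factors of ∂_2 are all 1, so H_1 = 0.
  H_2: rank ker ∂_2 − rank ∂_3 = (1 − 1) − 0 = 0, and there is no ∂_3, so H_2 = 0.

As a check, the Euler characteristic is 3 − 3 + 1 = 1, which agrees with 1 − 0 + 0 = 1.
(K is a triangulation of the 2-simplex.)

H_0 ≅ Z,  H_1 = 0,  H_2 = 0.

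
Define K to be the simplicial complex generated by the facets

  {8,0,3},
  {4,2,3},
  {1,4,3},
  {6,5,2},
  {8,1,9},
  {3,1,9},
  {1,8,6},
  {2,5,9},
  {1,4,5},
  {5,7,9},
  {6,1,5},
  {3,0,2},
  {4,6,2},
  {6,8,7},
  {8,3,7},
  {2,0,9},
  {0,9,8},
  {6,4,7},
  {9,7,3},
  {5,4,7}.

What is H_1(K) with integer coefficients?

H_1 = Z ⊕ Z/2.

Fix the vertex order 0 < 1 < 2 < 3 < 4 < 5 < 6 < 7 < 8 < 9 and write every simplex with vertices in increasing order. Then dim K = 2 and the simplices of K are:

  0-simplices (10): [0], [1], [2], [3], [4], [5], [6], [7], [8], [9]
  1-simplices (30): (30 of them)
  2-simplices (20): (20 of them)

Hence C_0 ≅ Z^10, C_1 ≅ Z^30, C_2 ≅ Z^20.

∂_1: C_1 → C_0 is given by ∂[p,q] = [q] − [p].
As a 10×30 matrix over Z this has rank 9, with invariant factors (1,1,1,1,1,1,1,1,1).

The boundary map ∂_2: C_2 → C_1 sends each 2-simplex [p,q,r] to [q,r] − [p,r] + [p,q]. For instance
  ∂[1,5,6] = [5,6] − [1,6] + [1,5],
  ∂[0,2,3] = [2,3] − [0,3] + [0,2].
This gives a 30×20 integer matrix of rank 20; reducing to Smith normal form yields diagonal entries (1,1,1,1,1,1,1,1,1,1,1,1,1,1,1,1,1,1,1,2).

Reading off H_k = ker ∂_k / im ∂_{k+1}:

  H_1: rank ker ∂_1 − rank ∂_2 = (30 − 9) − 20 = 1, and ∂_2 has invariant factor 2 > 1, so H_1 = Z ⊕ Z/2.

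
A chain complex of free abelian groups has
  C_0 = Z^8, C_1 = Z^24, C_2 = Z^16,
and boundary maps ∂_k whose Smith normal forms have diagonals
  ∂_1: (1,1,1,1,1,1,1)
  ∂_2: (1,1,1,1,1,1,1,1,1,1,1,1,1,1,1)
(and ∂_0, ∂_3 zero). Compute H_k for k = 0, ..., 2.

H_0 = Z,  H_1 = Z^2,  H_2 = Z.

H_0: b_0 = 8 − 0 − 7 = 1; torsion from ∂_1 factors > 1: none. So H_0 = Z.
H_1: b_1 = 24 − 7 − 15 = 2; torsion from ∂_2 factors > 1: none. So H_1 = Z^2.
H_2: b_2 = 16 − 15 − 0 = 1; torsion from ∂_3 factors > 1: none. So H_2 = Z.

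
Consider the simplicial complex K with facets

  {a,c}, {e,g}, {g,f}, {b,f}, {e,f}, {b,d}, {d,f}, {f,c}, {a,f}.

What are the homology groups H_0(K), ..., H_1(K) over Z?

Fix the vertex order a < b < c < d < e < f < g and write every simplex with vertices in increasing order. Then dim K = 1 and the simplices of K are:

  0-simplices (7): a, b, c, d, e, f, g
  1-simplices (9): ac, af, bd, bf, cf, df, ef, eg, fg

giving chain groups C_0 ≅ Z^7, C_1 ≅ Z^9.

The boundary map ∂_1: C_1 → C_0 maps an edge to its endpoints' difference, ∂[p,q] = q − p.
The resulting 7×9 matrix has rank 6, and its Smith normal form has invariant factors (1,1,1,1,1,1).

Reading off H_k = ker ∂_k / im ∂_{k+1}:

  H_0: rank C_0 − rank ∂_1 = 7 − 6 = 1, and the invariant factors of ∂_1 are all 1, so H_0 = Z.
  H_1: rank ker ∂_1 − rank ∂_2 = (9 − 6) − 0 = 3, and there is no ∂_2, so H_1 = Z^3.

(K is a triangulation of a wedge of 3 circles.)

H_0 = Z,  H_1 = Z^3.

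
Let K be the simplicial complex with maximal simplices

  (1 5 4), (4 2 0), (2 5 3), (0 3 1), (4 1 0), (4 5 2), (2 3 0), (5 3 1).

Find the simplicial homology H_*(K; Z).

H_0 ≅ Z,  H_1 = 0,  H_2 ≅ Z.

Fix the vertex order 0 < 1 < 2 < 3 < 4 < 5 and write every simplex with vertices in increasing order. Then dim K = 2 and the simplices of K are:

  0-simplices (6): [0], [1], [2], [3], [4], [5]
  1-simplices (12): [0,1], [0,2], [0,3], [0,4], [1,3], [1,4], [1,5], [2,3], [2,4], [2,5], [3,5], [4,5]
  2-simplices (8): [0,1,3], [0,1,4], [0,2,3], [0,2,4], [1,3,5], [1,4,5], [2,3,5], [2,4,5]

so the chain groups are C_0 ≅ Z^6, C_1 ≅ Z^12, C_2 ≅ Z^8.

The boundary map ∂_1: C_1 → C_0 sends each edge [p,q] (with p < q) to q − p.
As a 6×12 matrix over Z this has rank 5, with invariant factors (1,1,1,1,1).

The boundary map ∂_2: C_2 → C_1 maps a triangle to the signed sum of its edges. For instance
  ∂[0,2,3] = [2,3] − [0,3] + [0,2],
  ∂[0,2,4] = [2,4] − [0,4] + [0,2].
The 12×8 boundary matrix has rank 7 and Smith normal form diag(1,1,1,1,1,1,1).

Reading off H_k = ker ∂_k / im ∂_{k+1}:

  H_0: rank C_0 − rank ∂_1 = 6 − 5 = 1, and the invariant factors of ∂_1 are all 1, so H_0 = Z.
  H_1: rank ker ∂_1 − rank ∂_2 = (12 − 5) − 7 = 0, and the invariant factors of ∂_2 are all 1, so H_1 = 0.
  H_2: rank ker ∂_2 − rank ∂_3 = (8 − 7) − 0 = 1, and there is no ∂_3, so H_2 = Z.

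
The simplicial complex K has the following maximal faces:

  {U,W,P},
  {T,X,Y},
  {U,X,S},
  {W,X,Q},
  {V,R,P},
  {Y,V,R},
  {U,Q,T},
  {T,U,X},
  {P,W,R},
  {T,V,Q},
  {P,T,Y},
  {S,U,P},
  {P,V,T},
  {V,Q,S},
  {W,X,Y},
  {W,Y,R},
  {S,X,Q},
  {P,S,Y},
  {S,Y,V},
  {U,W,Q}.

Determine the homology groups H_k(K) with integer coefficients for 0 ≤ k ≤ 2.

H_0 ≅ Z,  H_1 ≅ Z ⊕ Z/2Z,  H_2 = 0.

Fix the vertex order P < Q < R < S < T < U < V < W < X < Y and write every simplex with vertices in increasing order. Then dim K = 2 and the simplices of K are:

  0-simplices (10): P, Q, R, S, T, U, V, W, X, Y
  1-simplices (30): PR, PS, PT, PU, PV, PW, PY, QS, QT, QU, QV, QW, QX, RV, RW, RY, SU, SV, SX, SY, TU, TV, TX, TY, UW, UX, VY, WX, WY, XY
  2-simplices (20): PRV, PRW, PSU, PSY, PTV, PTY, PUW, QSV, QSX, QTU, QTV, QUW, QWX, RVY, RWY, SUX, SVY, TUX, TXY, WXY

giving chain groups C_0 ≅ Z^10, C_1 ≅ Z^30, C_2 ≅ Z^20.

∂_1: C_1 → C_0 maps an edge to its endpoints' difference, ∂[p,q] = q − p. For instance
  ∂SY = Y − S.
The resulting 10×30 matrix has rank 9, and its Smith normal form has invariant factors (1,1,1,1,1,1,1,1,1).

The boundary map ∂_2: C_2 → C_1 sends each 2-simplex [p,q,r] to [q,r] − [p,r] + [p,q]. For instance
  ∂RVY = VY − RY + RV,
  ∂TUX = UX − TX + TU.
This gives a 30×20 integer matrix of rank 20; reducing to Smith normal form yields diagonal entries (1,1,1,1,1,1,1,1,1,1,1,1,1,1,1,1,1,1,1,2).

Reading off H_k = ker ∂_k / im ∂_{k+1}:

  H_0: rank C_0 − rank ∂_1 = 10 − 9 = 1, and the invariant factors of ∂_1 are all 1, so H_0 = Z.
  H_1: rank ker ∂_1 − rank ∂_2 = (30 − 9) − 20 = 1, and ∂_2 has invariant factor 2 > 1, so H_1 = Z ⊕ Z/2Z.
  H_2: rank ker ∂_2 − rank ∂_3 = (20 − 20) − 0 = 0, and there is no ∂_3, so H_2 = 0.

(K is a triangulation of the Klein bottle.)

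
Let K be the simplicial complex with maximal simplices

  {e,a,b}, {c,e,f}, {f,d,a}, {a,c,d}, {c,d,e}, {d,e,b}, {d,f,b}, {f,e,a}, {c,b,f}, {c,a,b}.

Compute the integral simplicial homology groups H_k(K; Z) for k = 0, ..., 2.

K has 6 vertices, 15 edges, 10 triangles.
rank ∂_0 = 0, rank ∂_1 = 5 ⇒ b_0 = 6 − 0 − 5 = 1; all invariant factors of ∂_1 are 1 so no torsion. So H_0 ≅ Z.
rank ∂_1 = 5, rank ∂_2 = 10 ⇒ b_1 = 15 − 5 − 10 = 0; ∂_2 has invariant factor(s) [2] giving torsion. So H_1 ≅ Z/2.
rank ∂_2 = 10, rank ∂_3 = 0 ⇒ b_2 = 10 − 10 − 0 = 0. So H_2 ≅ 0.

H_0 = Z,  H_1 = Z/2,  H_2 = 0.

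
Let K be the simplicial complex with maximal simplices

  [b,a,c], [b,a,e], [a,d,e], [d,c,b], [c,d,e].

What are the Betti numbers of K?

K has 5 vertices, 10 edges, 5 triangles.
rank ∂_0 = 0, rank ∂_1 = 4 ⇒ b_0 = 5 − 0 − 4 = 1; all invariant factors of ∂_1 are 1 so no torsion. So H_0 ≅ Z.
rank ∂_1 = 4, rank ∂_2 = 5 ⇒ b_1 = 10 − 4 − 5 = 1; all invariant factors of ∂_2 are 1 so no torsion. So H_1 ≅ Z.
rank ∂_2 = 5, rank ∂_3 = 0 ⇒ b_2 = 5 − 5 − 0 = 0. So H_2 ≅ 0.

b_0 = 1, b_1 = 1, b_2 = 0.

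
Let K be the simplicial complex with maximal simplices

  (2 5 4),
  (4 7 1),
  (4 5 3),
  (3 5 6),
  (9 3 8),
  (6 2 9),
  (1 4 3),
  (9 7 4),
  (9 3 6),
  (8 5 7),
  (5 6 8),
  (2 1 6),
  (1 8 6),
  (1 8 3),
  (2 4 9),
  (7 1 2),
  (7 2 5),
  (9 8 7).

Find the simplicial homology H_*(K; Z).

Take the total order 1 < 2 < 3 < 4 < 5 < 6 < 7 < 8 < 9 on the vertex set. Then K (dimension 2) consists of the simplices:

  0-simplices (9): [1], [2], [3], [4], [5], [6], [7], [8], [9]
  1-simplices (27): (27 of them)
  2-simplices (18): [1,2,6], [1,2,7], [1,3,4], [1,3,8], [1,4,7], [1,6,8], [2,4,5], [2,4,9], [2,5,7], [2,6,9], [3,4,5], [3,5,6], [3,6,9], [3,8,9], [4,7,9], [5,6,8], [5,7,8], [7,8,9]

giving chain groups C_0 ≅ Z^9, C_1 ≅ Z^27, C_2 ≅ Z^18.

∂_1: C_1 → C_0 maps an edge to its endpoints' difference, ∂[p,q] = q − p.
The resulting 9×27 matrix has rank 8, and its Smith normal form has invariant factors (1,1,1,1,1,1,1,1).

The boundary map ∂_2: C_2 → C_1 sends each 2-simplex [p,q,r] to [q,r] − [p,r] + [p,q]. For instance
  ∂[2,4,5] = [4,5] − [2,5] + [2,4],
  ∂[7,8,9] = [8,9] − [7,9] + [7,8].
This gives a 27×18 integer matrix of rank 18; reducing to Smith normal form yields diagonal entries (1,1,1,1,1,1,1,1,1,1,1,1,1,1,1,1,1,2).

Reading off H_k = ker ∂_k / im ∂_{k+1}:

  H_0: rank C_0 − rank ∂_1 = 9 − 8 = 1, and the invariant factors of ∂_1 are all 1, so H_0 = Z.
  H_1: rank ker ∂_1 − rank ∂_2 = (27 − 8) − 18 = 1, and ∂_2 has invariant factor 2 > 1, so H_1 = Z × Z/2.
  H_2: rank ker ∂_2 − rank ∂_3 = (18 − 18) − 0 = 0, and there is no ∂_3, so H_2 = 0.

As a check, the Euler characteristic is 9 − 27 + 18 = 0, which agrees with 1 − 1 + 0 = 0.

H_0 = Z,  H_1 = Z × Z/2,  H_2 = 0.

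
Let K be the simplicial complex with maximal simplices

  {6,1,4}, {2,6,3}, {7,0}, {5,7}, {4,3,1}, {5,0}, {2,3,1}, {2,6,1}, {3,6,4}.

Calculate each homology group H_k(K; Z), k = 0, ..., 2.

H_0 = Z^2,  H_1 = Z,  H_2 = Z.

Fix the vertex order 0 < 1 < 2 < 3 < 4 < 5 < 6 < 7 and write every simplex with vertices in increasing order. Then dim K = 2 and the simplices of K are:

  0-simplices (8): [0], [1], [2], [3], [4], [5], [6], [7]
  1-simplices (12): [0,5], [0,7], [1,2], [1,3], [1,4], [1,6], [2,3], [2,6], [3,4], [3,6], [4,6], [5,7]
  2-simplices (6): [1,2,3], [1,2,6], [1,3,4], [1,4,6], [2,3,6], [3,4,6]

giving chain groups C_0 ≅ Z^8, C_1 ≅ Z^12, C_2 ≅ Z^6.

∂_1: C_1 → C_0 sends each edge [p,q] (with p < q) to q − p. For instance
  ∂[3,6] = [6] − [3].
The 8×12 boundary matrix has rank 6 and Smith normal form diag(1,1,1,1,1,1).

The boundary map ∂_2: C_2 → C_1 sends each 2-simplex [p,q,r] to [q,r] − [p,r] + [p,q]. For instance
  ∂[3,4,6] = [4,6] − [3,6] + [3,4],
  ∂[1,3,4] = [3,4] − [1,4] + [1,3].
The resulting 12×6 matrix has rank 5, and its Smith normal form has invariant factors (1,1,1,1,1).

Computing H_k = (kernel of ∂_k) / (image of ∂_{k+1}):

  H_0: rank C_0 − rank ∂_1 = 8 − 6 = 2, and the invariant factors of ∂_1 are all 1, so H_0 ≅ Z^2.
  H_1: rank ker ∂_1 − rank ∂_2 = (12 − 6) − 5 = 1, and the invariant factors of ∂_2 are all 1, so H_1 ≅ Z.
  H_2: rank ker ∂_2 − rank ∂_3 = (6 − 5) − 0 = 1, and there is no ∂_3, so H_2 ≅ Z.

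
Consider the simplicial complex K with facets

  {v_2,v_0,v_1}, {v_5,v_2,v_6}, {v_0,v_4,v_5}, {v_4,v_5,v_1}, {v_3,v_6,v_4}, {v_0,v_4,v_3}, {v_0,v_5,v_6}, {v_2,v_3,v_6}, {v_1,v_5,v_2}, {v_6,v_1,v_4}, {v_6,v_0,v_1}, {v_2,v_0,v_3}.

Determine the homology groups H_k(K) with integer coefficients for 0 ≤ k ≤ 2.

We work with the vertex ordering v_0 < v_1 < v_2 < v_3 < v_4 < v_5 < v_6. The simplices of K, each written with vertices in increasing order, are:

  0-simplices (7): [v_0], [v_1], [v_2], [v_3], [v_4], [v_5], [v_6]
  1-simplices (18): (18 of them)
  2-simplices (12): (12 of them)

Hence C_0 ≅ Z^7, C_1 ≅ Z^18, C_2 ≅ Z^12.

The boundary map ∂_1: C_1 → C_0 is given by ∂[p,q] = [q] − [p].
This gives a 7×18 integer matrix of rank 6; reducing to Smith normal form yields diagonal entries (1,1,1,1,1,1).

∂_2: C_2 → C_1 acts by ∂[p,q,r] = [q,r] − [p,r] + [p,q]. For instance
  ∂[v_0,v_3,v_4] = [v_3,v_4] − [v_0,v_4] + [v_0,v_3],
  ∂[v_3,v_4,v_6] = [v_4,v_6] − [v_3,v_6] + [v_3,v_4].
The 18×12 boundary matrix has rank 12 and Smith normal form diag(1,1,1,1,1,1,1,1,1,1,1,2).

Reading off H_k = ker ∂_k / im ∂_{k+1}:

  H_0: rank C_0 − rank ∂_1 = 7 − 6 = 1, and the invariant factors of ∂_1 are all 1, so H_0 = Z.
  H_1: rank ker ∂_1 − rank ∂_2 = (18 − 6) − 12 = 0, and ∂_2 has invariant factor 2 > 1, so H_1 = Z/2Z.
  H_2: rank ker ∂_2 − rank ∂_3 = (12 − 12) − 0 = 0, and there is no ∂_3, so H_2 = 0.

H_0 ≅ Z,  H_1 ≅ Z/2Z,  H_2 = 0.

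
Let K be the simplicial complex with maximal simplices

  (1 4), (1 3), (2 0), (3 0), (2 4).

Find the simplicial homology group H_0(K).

H_0 ≅ Z.

Take the total order 0 < 1 < 2 < 3 < 4 on the vertex set. Then K (dimension 1) consists of the simplices:

  0-simplices (5): [0], [1], [2], [3], [4]
  1-simplices (5): [0,2], [0,3], [1,3], [1,4], [2,4]

giving chain groups C_0 ≅ Z^5, C_1 ≅ Z^5.

Boundary ∂_1: C_1 → C_0 sends each edge [p,q] (with p < q) to q − p. For instance
  ∂[0,2] = [2] − [0].
The 5×5 boundary matrix has rank 4 and Smith normal form diag(1,1,1,1).

Now H_k = ker ∂_k / im ∂_{k+1}, so:

  H_0: rank C_0 − rank ∂_1 = 5 − 4 = 1, and the invariant factors of ∂_1 are all 1, so H_0 ≅ Z.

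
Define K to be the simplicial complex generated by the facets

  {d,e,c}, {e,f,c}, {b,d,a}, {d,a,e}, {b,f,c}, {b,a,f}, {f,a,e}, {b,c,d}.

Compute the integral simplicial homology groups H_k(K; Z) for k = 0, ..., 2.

H_0 ≅ Z,  H_1 = 0,  H_2 ≅ Z.

Order the vertices as a < b < c < d < e < f. Listing each simplex with vertices in this order, K has dimension 2 with simplices:

  0-simplices (6): a, b, c, d, e, f
  1-simplices (12): ab, ad, ae, af, bc, bd, bf, cd, ce, cf, de, ef
  2-simplices (8): abd, abf, ade, aef, bcd, bcf, cde, cef

giving chain groups C_0 ≅ Z^6, C_1 ≅ Z^12, C_2 ≅ Z^8.

Boundary ∂_1: C_1 → C_0 maps an edge to its endpoints' difference, ∂[p,q] = q − p.
The 6×12 boundary matrix has rank 5 and Smith normal form diag(1,1,1,1,1).

∂_2: C_2 → C_1 acts by ∂[p,q,r] = [q,r] − [p,r] + [p,q]. For instance
  ∂ade = de − ae + ad,
  ∂bcd = cd − bd + bc.
This gives a 12×8 integer matrix of rank 7; reducing to Smith normal form yields diagonal entries (1,1,1,1,1,1,1).

From H_k ≅ ker(∂_k) / im(∂_{k+1}) we obtain:

  H_0: rank C_0 − rank ∂_1 = 6 − 5 = 1, and the invariant factors of ∂_1 are all 1, so H_0 = Z.
  H_1: rank ker ∂_1 − rank ∂_2 = (12 − 5) − 7 = 0, and the invariant factors of ∂_2 are all 1, so H_1 = 0.
  H_2: rank ker ∂_2 − rank ∂_3 = (8 − 7) − 0 = 1, and there is no ∂_3, so H_2 = Z.

As a check, the Euler characteristic is 6 − 12 + 8 = 2, which agrees with 1 − 0 + 1 = 2.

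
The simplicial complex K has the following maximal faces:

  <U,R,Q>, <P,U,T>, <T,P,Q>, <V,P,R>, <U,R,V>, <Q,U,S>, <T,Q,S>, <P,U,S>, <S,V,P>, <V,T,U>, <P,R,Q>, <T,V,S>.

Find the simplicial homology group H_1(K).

K has 7 vertices, 18 edges, 12 triangles.
rank ∂_1 = 6, rank ∂_2 = 12 ⇒ b_1 = 18 − 6 − 12 = 0; ∂_2 has invariant factor(s) [2] giving torsion. So H_1 = Z/2.

H_1 = Z/2.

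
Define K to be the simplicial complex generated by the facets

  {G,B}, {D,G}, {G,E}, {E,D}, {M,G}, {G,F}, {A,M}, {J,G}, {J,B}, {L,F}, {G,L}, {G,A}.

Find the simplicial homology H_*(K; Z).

H_0 = Z,  H_1 = Z^4.

Take the total order A < B < D < E < F < G < J < L < M on the vertex set. Then K (dimension 1) consists of the simplices:

  0-simplices (9): A, B, D, E, F, G, J, L, M
  1-simplices (12): AG, AM, BG, BJ, DE, DG, EG, FG, FL, GJ, GL, GM

Hence C_0 ≅ Z^9, C_1 ≅ Z^12.

∂_1: C_1 → C_0 is given by ∂[p,q] = [q] − [p].
As a 9×12 matrix over Z this has rank 8, with invariant factors (1,1,1,1,1,1,1,1).

Now H_k = ker ∂_k / im ∂_{k+1}, so:

  H_0: rank C_0 − rank ∂_1 = 9 − 8 = 1, and the invariant factors of ∂_1 are all 1, so H_0 = Z.
  H_1: rank ker ∂_1 − rank ∂_2 = (12 − 8) − 0 = 4, and there is no ∂_2, so H_1 = Z^4.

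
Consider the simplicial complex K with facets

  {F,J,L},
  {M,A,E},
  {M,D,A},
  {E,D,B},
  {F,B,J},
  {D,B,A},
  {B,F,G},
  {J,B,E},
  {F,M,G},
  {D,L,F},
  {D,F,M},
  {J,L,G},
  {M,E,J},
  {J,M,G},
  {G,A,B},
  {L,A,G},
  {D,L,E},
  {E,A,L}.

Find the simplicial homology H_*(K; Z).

Take the total order A < B < D < E < F < G < J < L < M on the vertex set. Then K (dimension 2) consists of the simplices:

  0-simplices (9): A, B, D, E, F, G, J, L, M
  1-simplices (27): AB, AD, AE, AG, AL, AM, BD, BE, BF, BG, BJ, DE, DF, DL, DM, EJ, EL, EM, FG, FJ, FL, FM, GJ, GL, GM, JL, JM
  2-simplices (18): ABD, ABG, ADM, AEL, AEM, AGL, BDE, BEJ, BFG, BFJ, DEL, DFL, DFM, EJM, FGM, FJL, GJL, GJM

so the chain groups are C_0 ≅ Z^9, C_1 ≅ Z^27, C_2 ≅ Z^18.

Boundary ∂_1: C_1 → C_0 maps an edge to its endpoints' difference, ∂[p,q] = q − p. For instance
  ∂DE = E − D.
The resulting 9×27 matrix has rank 8, and its Smith normal form has invariant factors (1,1,1,1,1,1,1,1).

∂_2: C_2 → C_1 sends each 2-simplex [p,q,r] to [q,r] − [p,r] + [p,q]. For instance
  ∂BDE = DE − BE + BD,
  ∂BEJ = EJ − BJ + BE.
The resulting 27×18 matrix has rank 18, and its Smith normal form has invariant factors (1,1,1,1,1,1,1,1,1,1,1,1,1,1,1,1,1,2).

From H_k ≅ ker(∂_k) / im(∂_{k+1}) we obtain:

  H_0: rank C_0 − rank ∂_1 = 9 − 8 = 1, and the invariant factors of ∂_1 are all 1, so H_0 ≅ Z.
  H_1: rank ker ∂_1 − rank ∂_2 = (27 − 8) − 18 = 1, and ∂_2 has invariant factor 2 > 1, so H_1 ≅ Z ⊕ Z/2.
  H_2: rank ker ∂_2 − rank ∂_3 = (18 − 18) − 0 = 0, and there is no ∂_3, so H_2 ≅ 0.

H_0 ≅ Z,  H_1 ≅ Z ⊕ Z/2,  H_2 = 0.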